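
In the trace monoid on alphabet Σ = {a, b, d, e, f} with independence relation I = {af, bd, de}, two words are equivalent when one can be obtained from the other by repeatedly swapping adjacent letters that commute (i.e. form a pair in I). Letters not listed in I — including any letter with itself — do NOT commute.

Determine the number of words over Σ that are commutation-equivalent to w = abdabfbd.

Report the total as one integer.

drop 0:a onto floor
drop 1:b onto {0:a}
drop 2:d onto {0:a}
drop 3:a onto {1:b, 2:d}
drop 4:b onto {3:a}
drop 5:f onto {4:b}
drop 6:b onto {5:f}
drop 7:d onto {5:f}
ground layer = {0:a}
drop-orders for the pieces not yet dropped (sum over which currently-grounded one goes next):
  1 to go: {6} 1  {7} 1
  2 to go: {6,7} 2
  3 to go: {5,6,7} 2
  4 to go: {4,5,6,7} 2
  5 to go: {3,4,5,6,7} 2
  6 to go: {1,3,4,5,6,7} 2  {2,3,4,5,6,7} 2
  if 0:a drops first: 4 orders

4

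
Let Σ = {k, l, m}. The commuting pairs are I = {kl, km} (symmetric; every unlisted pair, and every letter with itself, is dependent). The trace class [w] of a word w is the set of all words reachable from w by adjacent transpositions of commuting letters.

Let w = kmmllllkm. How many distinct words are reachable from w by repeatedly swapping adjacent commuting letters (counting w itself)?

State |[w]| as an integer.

drop 0:k onto floor
drop 1:m onto floor
drop 2:m onto {1:m}
drop 3:l onto {2:m}
drop 4:l onto {3:l}
drop 5:l onto {4:l}
drop 6:l onto {5:l}
drop 7:k onto {0:k}
drop 8:m onto {6:l}
ground layer = {0:k, 1:m}
drop-orders for the pieces not yet dropped (sum over which currently-grounded one goes next):
  1 to go: {7} 1  {8} 1
  2 to go: {0,7} 1  {6,8} 1  {7,8} 2
  3 to go: {0,7,8} 3  {5,6,8} 1  {6,7,8} 3
  4 to go: {0,6,7,8} 6  {4,5,6,8} 1  {5,6,7,8} 4
  5 to go: {0,5,6,7,8} 10  {3,4,5,6,8} 1  {4,5,6,7,8} 5
  6 to go: {0,4,5,6,7,8} 15  {2,3,4,5,6,8} 1  {3,4,5,6,7,8} 6
  7 to go: {0,3,4,5,6,7,8} 21  {1,2,3,4,5,6,8} 1  {2,3,4,5,6,7,8} 7
  if 0:k drops first: 8 orders
  if 1:m drops first: 28 orders
heap linearizations: 36

36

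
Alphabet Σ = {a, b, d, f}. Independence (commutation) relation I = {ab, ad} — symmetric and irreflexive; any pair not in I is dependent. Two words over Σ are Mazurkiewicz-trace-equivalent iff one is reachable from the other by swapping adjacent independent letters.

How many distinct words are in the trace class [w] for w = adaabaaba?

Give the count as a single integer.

84

piece 0:a — minimal
piece 1:d — minimal
piece 2:a rests on {0:a}
piece 3:a rests on {2:a}
piece 4:b rests on {1:d}
piece 5:a rests on {3:a}
piece 6:a rests on {5:a}
piece 7:b rests on {4:b}
piece 8:a rests on {6:a}
minimal pieces: {0:a, 1:d}
ways to finish when only these pieces remain (= sum over removing one remaining piece with nothing left below it):
  1 left: {7}→1  {8}→1
  2 left: {4,7}→1  {6,8}→1  {7,8}→2
  3 left: {1,4,7}→1  {4,7,8}→3  {5,6,8}→1  {6,7,8}→3
  4 left: {1,4,7,8}→4  {3,5,6,8}→1  {4,6,7,8}→6  {5,6,7,8}→4
  5 left: {1,4,6,7,8}→10  {2,3,5,6,8}→1  {3,5,6,7,8}→5  {4,5,6,7,8}→10
  6 left: {0,2,3,5,6,8}→1  {1,4,5,6,7,8}→20  {2,3,5,6,7,8}→6  {3,4,5,6,7,8}→15
  7 left: {0,2,3,5,6,7,8}→7  {1,3,4,5,6,7,8}→35  {2,3,4,5,6,7,8}→21
  placing 0:a first → 56 extensions
  placing 1:d first → 28 extensions
total linear extensions = 84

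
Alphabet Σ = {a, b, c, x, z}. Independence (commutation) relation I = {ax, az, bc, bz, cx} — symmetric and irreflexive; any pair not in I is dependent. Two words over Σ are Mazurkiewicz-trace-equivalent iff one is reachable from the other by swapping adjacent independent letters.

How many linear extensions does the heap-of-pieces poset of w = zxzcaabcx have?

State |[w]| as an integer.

0(z) covers ∅
1(x) covers 0:z
2(z) covers 1:x
3(c) covers 2:z
4(a) covers 3:c
5(a) covers 4:a
6(b) covers 5:a
7(c) covers 5:a
8(x) covers 6:b
floor of heap: 0:z
completions by unplaced set U, small U first (add the entries for U minus each lowest piece of U):
  |U|=1: {7}:1  {8}:1
  |U|=2: {6,8}:1  {7,8}:2
  |U|=3: {6,7,8}:3
  |U|=4: {5,6,7,8}:3
  |U|=5: {4,5,6,7,8}:3
  |U|=6: {3,4,5,6,7,8}:3
  |U|=7: {2,3,4,5,6,7,8}:3
  start at 0(z): 3

3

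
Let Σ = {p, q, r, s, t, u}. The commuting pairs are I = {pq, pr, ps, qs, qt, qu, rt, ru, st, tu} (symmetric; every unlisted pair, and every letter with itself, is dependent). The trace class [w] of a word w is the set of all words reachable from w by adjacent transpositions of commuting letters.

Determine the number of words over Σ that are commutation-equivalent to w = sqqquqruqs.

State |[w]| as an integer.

135

#0=s has no predecessor
#1=q has no predecessor
#2=q depends on [1:q]
#3=q depends on [2:q]
#4=u depends on [0:s]
#5=q depends on [3:q]
#6=r depends on [0:s, 5:q]
#7=u depends on [4:u]
#8=q depends on [6:r]
#9=s depends on [6:r, 7:u]
sources: [0:s, 1:q]
N(rest) = Σ N(rest − s) over sources s of rest; N(one piece) = 1:
  size 1 → [8]=1  [9]=1
  size 2 → [7,9]=1  [8,9]=2
  size 3 → [4,7,9]=1  [6,8,9]=2  [7,8,9]=3
  size 4 → [4,7,8,9]=4  [5,6,8,9]=2  [6,7,8,9]=5
  size 5 → [3,5,6,8,9]=2  [4,6,7,8,9]=9  [5,6,7,8,9]=7
  size 6 → [0,4,6,7,8,9]=9  [2,3,5,6,8,9]=2  [3,5,6,7,8,9]=9  [4,5,6,7,8,9]=16
  size 7 → [0,4,5,6,7,8,9]=25  [1,2,3,5,6,8,9]=2  [2,3,5,6,7,8,9]=11  [3,4,5,6,7,8,9]=25
  size 8 → [0,3,4,5,6,7,8,9]=50  [1,2,3,5,6,7,8,9]=13  [2,3,4,5,6,7,8,9]=36
  first=0(s) contributes 49
  first=1(q) contributes 86
|[w]| = 135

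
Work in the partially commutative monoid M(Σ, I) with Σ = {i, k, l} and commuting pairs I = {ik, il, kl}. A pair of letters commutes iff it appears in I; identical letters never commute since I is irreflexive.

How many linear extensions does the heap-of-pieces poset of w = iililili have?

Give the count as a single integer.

56

drop 0:i onto floor
drop 1:i onto {0:i}
drop 2:l onto floor
drop 3:i onto {1:i}
drop 4:l onto {2:l}
drop 5:i onto {3:i}
drop 6:l onto {4:l}
drop 7:i onto {5:i}
ground layer = {0:i, 2:l}
drop-orders for the pieces not yet dropped (sum over which currently-grounded one goes next):
  1 to go: {6} 1  {7} 1
  2 to go: {4,6} 1  {5,7} 1  {6,7} 2
  3 to go: {2,4,6} 1  {3,5,7} 1  {4,6,7} 3  {5,6,7} 3
  4 to go: {1,3,5,7} 1  {2,4,6,7} 4  {3,5,6,7} 4  {4,5,6,7} 6
  5 to go: {0,1,3,5,7} 1  {1,3,5,6,7} 5  {2,4,5,6,7} 10  {3,4,5,6,7} 10
  6 to go: {0,1,3,5,6,7} 6  {1,3,4,5,6,7} 15  {2,3,4,5,6,7} 20
  if 0:i drops first: 35 orders
  if 2:l drops first: 21 orders
heap linearizations: 56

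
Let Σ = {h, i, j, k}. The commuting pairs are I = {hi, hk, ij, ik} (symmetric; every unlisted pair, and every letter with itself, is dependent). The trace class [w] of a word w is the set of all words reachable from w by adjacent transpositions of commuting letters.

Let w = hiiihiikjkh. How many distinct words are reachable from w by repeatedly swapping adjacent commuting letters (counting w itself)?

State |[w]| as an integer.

piece 0:h — minimal
piece 1:i — minimal
piece 2:i rests on {1:i}
piece 3:i rests on {2:i}
piece 4:h rests on {0:h}
piece 5:i rests on {3:i}
piece 6:i rests on {5:i}
piece 7:k — minimal
piece 8:j rests on {4:h, 7:k}
piece 9:k rests on {8:j}
piece 10:h rests on {8:j}
minimal pieces: {0:h, 1:i, 7:k}
ways to finish when only these pieces remain (= sum over removing one remaining piece with nothing left below it):
  1 left: {6}→1  {9}→1  {10}→1
  2 left: {5,6}→1  {6,9}→2  {6,10}→2  {9,10}→2
  3 left: {3,5,6}→1  {5,6,9}→3  {5,6,10}→3  {6,9,10}→6  {8,9,10}→2
  4 left: {2,3,5,6}→1  {3,5,6,9}→4  {3,5,6,10}→4  {4,8,9,10}→2  {5,6,9,10}→12  {6,8,9,10}→8  {7,8,9,10}→2
  5 left: {0,4,8,9,10}→2  {1,2,3,5,6}→1  {2,3,5,6,9}→5  {2,3,5,6,10}→5  {3,5,6,9,10}→20  {4,6,8,9,10}→10  {4,7,8,9,10}→4  {5,6,8,9,10}→20  {6,7,8,9,10}→10
  6 left: {0,4,6,8,9,10}→12  {0,4,7,8,9,10}→6  {1,2,3,5,6,9}→6  {1,2,3,5,6,10}→6  {2,3,5,6,9,10}→30  {3,5,6,8,9,10}→40  {4,5,6,8,9,10}→30  {4,6,7,8,9,10}→24  {5,6,7,8,9,10}→30
  7 left: {0,4,5,6,8,9,10}→42  {0,4,6,7,8,9,10}→42  {1,2,3,5,6,9,10}→42  {2,3,5,6,8,9,10}→70  {3,4,5,6,8,9,10}→70  {3,5,6,7,8,9,10}→70  {4,5,6,7,8,9,10}→84
  8 left: {0,3,4,5,6,8,9,10}→112  {0,4,5,6,7,8,9,10}→168  {1,2,3,5,6,8,9,10}→112  {2,3,4,5,6,8,9,10}→140  {2,3,5,6,7,8,9,10}→140  {3,4,5,6,7,8,9,10}→224
  9 left: {0,2,3,4,5,6,8,9,10}→252  {0,3,4,5,6,7,8,9,10}→504  {1,2,3,4,5,6,8,9,10}→252  {1,2,3,5,6,7,8,9,10}→252  {2,3,4,5,6,7,8,9,10}→504
  placing 0:h first → 1008 extensions
  placing 1:i first → 1260 extensions
  placing 7:k first → 504 extensions
total linear extensions = 2772

2772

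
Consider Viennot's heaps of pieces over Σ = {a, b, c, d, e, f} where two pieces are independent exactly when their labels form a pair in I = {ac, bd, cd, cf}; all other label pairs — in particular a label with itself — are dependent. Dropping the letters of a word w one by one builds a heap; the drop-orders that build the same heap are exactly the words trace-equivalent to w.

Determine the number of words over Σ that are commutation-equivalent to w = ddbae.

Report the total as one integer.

piece 0:d — minimal
piece 1:d rests on {0:d}
piece 2:b — minimal
piece 3:a rests on {1:d, 2:b}
piece 4:e rests on {3:a}
minimal pieces: {0:d, 2:b}
ways to finish when only these pieces remain (= sum over removing one remaining piece with nothing left below it):
  1 left: {4}→1
  2 left: {3,4}→1
  3 left: {1,3,4}→1  {2,3,4}→1
  placing 0:d first → 2 extensions
  placing 2:b first → 1 extensions
total linear extensions = 3

3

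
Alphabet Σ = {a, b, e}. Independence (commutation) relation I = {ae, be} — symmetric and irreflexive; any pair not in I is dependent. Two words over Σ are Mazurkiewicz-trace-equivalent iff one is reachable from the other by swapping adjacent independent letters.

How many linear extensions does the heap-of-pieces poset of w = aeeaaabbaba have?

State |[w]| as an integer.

0(a) covers ∅
1(e) covers ∅
2(e) covers 1:e
3(a) covers 0:a
4(a) covers 3:a
5(a) covers 4:a
6(b) covers 5:a
7(b) covers 6:b
8(a) covers 7:b
9(b) covers 8:a
10(a) covers 9:b
floor of heap: 0:a, 1:e
completions by unplaced set U, small U first (add the entries for U minus each lowest piece of U):
  |U|=1: {2}:1  {10}:1
  |U|=2: {1,2}:1  {2,10}:2  {9,10}:1
  |U|=3: {1,2,10}:3  {2,9,10}:3  {8,9,10}:1
  |U|=4: {1,2,9,10}:6  {2,8,9,10}:4  {7,8,9,10}:1
  |U|=5: {1,2,8,9,10}:10  {2,7,8,9,10}:5  {6,7,8,9,10}:1
  |U|=6: {1,2,7,8,9,10}:15  {2,6,7,8,9,10}:6  {5,6,7,8,9,10}:1
  |U|=7: {1,2,6,7,8,9,10}:21  {2,5,6,7,8,9,10}:7  {4,5,6,7,8,9,10}:1
  |U|=8: {1,2,5,6,7,8,9,10}:28  {2,4,5,6,7,8,9,10}:8  {3,4,5,6,7,8,9,10}:1
  |U|=9: {0,3,4,5,6,7,8,9,10}:1  {1,2,4,5,6,7,8,9,10}:36  {2,3,4,5,6,7,8,9,10}:9
  start at 0(a): 45
  start at 1(e): 10
sum over floor = 55

55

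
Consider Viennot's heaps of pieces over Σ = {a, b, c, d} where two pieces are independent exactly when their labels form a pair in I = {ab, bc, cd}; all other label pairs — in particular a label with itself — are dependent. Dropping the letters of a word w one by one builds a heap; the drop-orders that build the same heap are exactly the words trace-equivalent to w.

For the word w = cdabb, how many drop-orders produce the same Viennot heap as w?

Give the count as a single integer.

9

piece 0:c — minimal
piece 1:d — minimal
piece 2:a rests on {0:c, 1:d}
piece 3:b rests on {1:d}
piece 4:b rests on {3:b}
minimal pieces: {0:c, 1:d}
ways to finish when only these pieces remain (= sum over removing one remaining piece with nothing left below it):
  1 left: {2}→1  {4}→1
  2 left: {0,2}→1  {2,4}→2  {3,4}→1
  3 left: {0,2,4}→3  {2,3,4}→3
  placing 0:c first → 3 extensions
  placing 1:d first → 6 extensions
total linear extensions = 9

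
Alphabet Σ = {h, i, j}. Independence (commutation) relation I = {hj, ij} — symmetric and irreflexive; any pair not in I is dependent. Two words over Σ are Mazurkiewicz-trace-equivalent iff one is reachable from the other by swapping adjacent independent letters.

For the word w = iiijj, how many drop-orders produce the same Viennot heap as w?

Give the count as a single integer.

10

drop 0:i onto floor
drop 1:i onto {0:i}
drop 2:i onto {1:i}
drop 3:j onto floor
drop 4:j onto {3:j}
ground layer = {0:i, 3:j}
drop-orders for the pieces not yet dropped (sum over which currently-grounded one goes next):
  1 to go: {2} 1  {4} 1
  2 to go: {1,2} 1  {2,4} 2  {3,4} 1
  3 to go: {0,1,2} 1  {1,2,4} 3  {2,3,4} 3
  if 0:i drops first: 6 orders
  if 3:j drops first: 4 orders
heap linearizations: 10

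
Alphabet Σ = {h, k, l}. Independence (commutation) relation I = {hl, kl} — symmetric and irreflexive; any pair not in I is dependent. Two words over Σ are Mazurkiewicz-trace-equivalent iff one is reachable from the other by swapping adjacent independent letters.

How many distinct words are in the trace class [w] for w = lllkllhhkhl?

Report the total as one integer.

462

drop 0:l onto floor
drop 1:l onto {0:l}
drop 2:l onto {1:l}
drop 3:k onto floor
drop 4:l onto {2:l}
drop 5:l onto {4:l}
drop 6:h onto {3:k}
drop 7:h onto {6:h}
drop 8:k onto {7:h}
drop 9:h onto {8:k}
drop 10:l onto {5:l}
ground layer = {0:l, 3:k}
drop-orders for the pieces not yet dropped (sum over which currently-grounded one goes next):
  1 to go: {9} 1  {10} 1
  2 to go: {5,10} 1  {8,9} 1  {9,10} 2
  3 to go: {4,5,10} 1  {5,9,10} 3  {7,8,9} 1  {8,9,10} 3
  4 to go: {2,4,5,10} 1  {4,5,9,10} 4  {5,8,9,10} 6  {6,7,8,9} 1  {7,8,9,10} 4
  5 to go: {1,2,4,5,10} 1  {2,4,5,9,10} 5  {3,6,7,8,9} 1  {4,5,8,9,10} 10  {5,7,8,9,10} 10  {6,7,8,9,10} 5
  6 to go: {0,1,2,4,5,10} 1  {1,2,4,5,9,10} 6  {2,4,5,8,9,10} 15  {3,6,7,8,9,10} 6  {4,5,7,8,9,10} 20  {5,6,7,8,9,10} 15
  7 to go: {0,1,2,4,5,9,10} 7  {1,2,4,5,8,9,10} 21  {2,4,5,7,8,9,10} 35  {3,5,6,7,8,9,10} 21  {4,5,6,7,8,9,10} 35
  8 to go: {0,1,2,4,5,8,9,10} 28  {1,2,4,5,7,8,9,10} 56  {2,4,5,6,7,8,9,10} 70  {3,4,5,6,7,8,9,10} 56
  9 to go: {0,1,2,4,5,7,8,9,10} 84  {1,2,4,5,6,7,8,9,10} 126  {2,3,4,5,6,7,8,9,10} 126
  if 0:l drops first: 252 orders
  if 3:k drops first: 210 orders
heap linearizations: 462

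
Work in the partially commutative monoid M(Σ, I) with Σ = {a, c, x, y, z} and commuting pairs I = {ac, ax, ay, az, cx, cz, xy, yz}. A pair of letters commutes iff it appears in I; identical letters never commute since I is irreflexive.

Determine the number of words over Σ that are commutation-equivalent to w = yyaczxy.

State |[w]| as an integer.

105

drop 0:y onto floor
drop 1:y onto {0:y}
drop 2:a onto floor
drop 3:c onto {1:y}
drop 4:z onto floor
drop 5:x onto {4:z}
drop 6:y onto {3:c}
ground layer = {0:y, 2:a, 4:z}
drop-orders for the pieces not yet dropped (sum over which currently-grounded one goes next):
  1 to go: {2} 1  {5} 1  {6} 1
  2 to go: {2,5} 2  {2,6} 2  {3,6} 1  {4,5} 1  {5,6} 2
  3 to go: {1,3,6} 1  {2,3,6} 3  {2,4,5} 3  {2,5,6} 6  {3,5,6} 3  {4,5,6} 3
  4 to go: {0,1,3,6} 1  {1,2,3,6} 4  {1,3,5,6} 4  {2,3,5,6} 12  {2,4,5,6} 12  {3,4,5,6} 6
  5 to go: {0,1,2,3,6} 5  {0,1,3,5,6} 5  {1,2,3,5,6} 20  {1,3,4,5,6} 10  {2,3,4,5,6} 30
  if 0:y drops first: 60 orders
  if 2:a drops first: 15 orders
  if 4:z drops first: 30 orders
heap linearizations: 105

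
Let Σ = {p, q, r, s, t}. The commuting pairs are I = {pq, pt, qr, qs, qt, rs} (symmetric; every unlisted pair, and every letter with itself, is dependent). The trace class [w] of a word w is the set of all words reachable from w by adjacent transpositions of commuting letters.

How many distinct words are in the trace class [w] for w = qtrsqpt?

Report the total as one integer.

84

drop 0:q onto floor
drop 1:t onto floor
drop 2:r onto {1:t}
drop 3:s onto {1:t}
drop 4:q onto {0:q}
drop 5:p onto {2:r, 3:s}
drop 6:t onto {2:r, 3:s}
ground layer = {0:q, 1:t}
drop-orders for the pieces not yet dropped (sum over which currently-grounded one goes next):
  1 to go: {4} 1  {5} 1  {6} 1
  2 to go: {0,4} 1  {4,5} 2  {4,6} 2  {5,6} 2
  3 to go: {0,4,5} 3  {0,4,6} 3  {2,5,6} 2  {3,5,6} 2  {4,5,6} 6
  4 to go: {0,4,5,6} 12  {2,3,5,6} 4  {2,4,5,6} 8  {3,4,5,6} 8
  5 to go: {0,2,4,5,6} 20  {0,3,4,5,6} 20  {1,2,3,5,6} 4  {2,3,4,5,6} 20
  if 0:q drops first: 24 orders
  if 1:t drops first: 60 orders
heap linearizations: 84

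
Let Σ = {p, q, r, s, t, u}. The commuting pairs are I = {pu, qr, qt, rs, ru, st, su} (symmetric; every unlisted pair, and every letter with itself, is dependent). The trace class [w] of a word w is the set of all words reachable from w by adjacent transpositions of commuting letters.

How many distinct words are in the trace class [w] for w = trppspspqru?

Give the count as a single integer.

3

#0=t has no predecessor
#1=r depends on [0:t]
#2=p depends on [1:r]
#3=p depends on [2:p]
#4=s depends on [3:p]
#5=p depends on [4:s]
#6=s depends on [5:p]
#7=p depends on [6:s]
#8=q depends on [7:p]
#9=r depends on [7:p]
#10=u depends on [8:q]
sources: [0:t]
N(rest) = Σ N(rest − s) over sources s of rest; N(one piece) = 1:
  size 1 → [9]=1  [10]=1
  size 2 → [8,10]=1  [9,10]=2
  size 3 → [8,9,10]=3
  size 4 → [7,8,9,10]=3
  size 5 → [6,7,8,9,10]=3
  size 6 → [5,6,7,8,9,10]=3
  size 7 → [4,5,6,7,8,9,10]=3
  size 8 → [3,4,5,6,7,8,9,10]=3
  size 9 → [2,3,4,5,6,7,8,9,10]=3
  first=0(t) contributes 3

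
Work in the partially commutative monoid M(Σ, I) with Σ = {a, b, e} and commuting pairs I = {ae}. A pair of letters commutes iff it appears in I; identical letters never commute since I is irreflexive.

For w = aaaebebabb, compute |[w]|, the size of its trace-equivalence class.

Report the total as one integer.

piece 0:a — minimal
piece 1:a rests on {0:a}
piece 2:a rests on {1:a}
piece 3:e — minimal
piece 4:b rests on {2:a, 3:e}
piece 5:e rests on {4:b}
piece 6:b rests on {5:e}
piece 7:a rests on {6:b}
piece 8:b rests on {7:a}
piece 9:b rests on {8:b}
minimal pieces: {0:a, 3:e}
ways to finish when only these pieces remain (= sum over removing one remaining piece with nothing left below it):
  1 left: {9}→1
  2 left: {8,9}→1
  3 left: {7,8,9}→1
  4 left: {6,7,8,9}→1
  5 left: {5,6,7,8,9}→1
  6 left: {4,5,6,7,8,9}→1
  7 left: {2,4,5,6,7,8,9}→1  {3,4,5,6,7,8,9}→1
  8 left: {1,2,4,5,6,7,8,9}→1  {2,3,4,5,6,7,8,9}→2
  placing 0:a first → 3 extensions
  placing 3:e first → 1 extensions
total linear extensions = 4

4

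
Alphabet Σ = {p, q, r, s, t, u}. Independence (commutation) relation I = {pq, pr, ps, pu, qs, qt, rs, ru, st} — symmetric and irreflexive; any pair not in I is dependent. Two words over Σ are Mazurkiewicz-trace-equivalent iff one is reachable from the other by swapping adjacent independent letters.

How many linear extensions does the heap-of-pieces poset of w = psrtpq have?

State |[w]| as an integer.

piece 0:p — minimal
piece 1:s — minimal
piece 2:r — minimal
piece 3:t rests on {0:p, 2:r}
piece 4:p rests on {3:t}
piece 5:q rests on {2:r}
minimal pieces: {0:p, 1:s, 2:r}
ways to finish when only these pieces remain (= sum over removing one remaining piece with nothing left below it):
  1 left: {1}→1  {4}→1  {5}→1
  2 left: {1,4}→2  {1,5}→2  {3,4}→1  {4,5}→2
  3 left: {0,3,4}→1  {1,3,4}→3  {1,4,5}→6  {3,4,5}→3
  4 left: {0,1,3,4}→4  {0,3,4,5}→4  {1,3,4,5}→12  {2,3,4,5}→3
  placing 0:p first → 15 extensions
  placing 1:s first → 7 extensions
  placing 2:r first → 20 extensions
total linear extensions = 42

42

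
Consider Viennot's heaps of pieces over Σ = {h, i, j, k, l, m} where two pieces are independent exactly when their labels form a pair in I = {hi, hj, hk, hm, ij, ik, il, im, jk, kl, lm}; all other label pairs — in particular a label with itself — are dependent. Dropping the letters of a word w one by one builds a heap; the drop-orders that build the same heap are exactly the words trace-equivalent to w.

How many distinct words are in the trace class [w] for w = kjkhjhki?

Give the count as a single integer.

0(k) covers ∅
1(j) covers ∅
2(k) covers 0:k
3(h) covers ∅
4(j) covers 1:j
5(h) covers 3:h
6(k) covers 2:k
7(i) covers ∅
floor of heap: 0:k, 1:j, 3:h, 7:i
completions by unplaced set U, small U first (add the entries for U minus each lowest piece of U):
  |U|=1: {4}:1  {5}:1  {6}:1  {7}:1
  |U|=2: {1,4}:1  {2,6}:1  {3,5}:1  {4,5}:2  {4,6}:2  {4,7}:2  {5,6}:2  {5,7}:2  {6,7}:2
  |U|=3: {0,2,6}:1  {1,4,5}:3  {1,4,6}:3  {1,4,7}:3  {2,4,6}:3  {2,5,6}:3  {2,6,7}:3  {3,4,5}:3  {3,5,6}:3  {3,5,7}:3  {4,5,6}:6  {4,5,7}:6  {4,6,7}:6  {5,6,7}:6
  |U|=4: {0,2,4,6}:4  {0,2,5,6}:4  {0,2,6,7}:4  {1,2,4,6}:6  {1,3,4,5}:6  {1,4,5,6}:12  {1,4,5,7}:12  {1,4,6,7}:12  {2,3,5,6}:6  {2,4,5,6}:12  {2,4,6,7}:12  {2,5,6,7}:12  {3,4,5,6}:12  {3,4,5,7}:12  {3,5,6,7}:12  {4,5,6,7}:24
  |U|=5: {0,1,2,4,6}:10  {0,2,3,5,6}:10  {0,2,4,5,6}:20  {0,2,4,6,7}:20  {0,2,5,6,7}:20  {1,2,4,5,6}:30  {1,2,4,6,7}:30  {1,3,4,5,6}:30  {1,3,4,5,7}:30  {1,4,5,6,7}:60  {2,3,4,5,6}:30  {2,3,5,6,7}:30  {2,4,5,6,7}:60  {3,4,5,6,7}:60
  |U|=6: {0,1,2,4,5,6}:60  {0,1,2,4,6,7}:60  {0,2,3,4,5,6}:60  {0,2,3,5,6,7}:60  {0,2,4,5,6,7}:120  {1,2,3,4,5,6}:90  {1,2,4,5,6,7}:180  {1,3,4,5,6,7}:180  {2,3,4,5,6,7}:180
  start at 0(k): 630
  start at 1(j): 420
  start at 3(h): 420
  start at 7(i): 210
sum over floor = 1680

1680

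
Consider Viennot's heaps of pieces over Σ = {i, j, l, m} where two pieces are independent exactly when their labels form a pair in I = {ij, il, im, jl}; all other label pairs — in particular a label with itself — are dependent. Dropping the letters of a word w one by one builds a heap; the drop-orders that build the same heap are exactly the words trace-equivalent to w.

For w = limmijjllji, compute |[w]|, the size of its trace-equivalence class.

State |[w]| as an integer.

drop 0:l onto floor
drop 1:i onto floor
drop 2:m onto {0:l}
drop 3:m onto {2:m}
drop 4:i onto {1:i}
drop 5:j onto {3:m}
drop 6:j onto {5:j}
drop 7:l onto {3:m}
drop 8:l onto {7:l}
drop 9:j onto {6:j}
drop 10:i onto {4:i}
ground layer = {0:l, 1:i}
drop-orders for the pieces not yet dropped (sum over which currently-grounded one goes next):
  1 to go: {8} 1  {9} 1  {10} 1
  2 to go: {4,10} 1  {6,9} 1  {7,8} 1  {8,9} 2  {8,10} 2  {9,10} 2
  3 to go: {1,4,10} 1  {4,8,10} 3  {4,9,10} 3  {5,6,9} 1  {6,8,9} 3  {6,9,10} 3  {7,8,9} 3  {7,8,10} 3  {8,9,10} 6
  4 to go: {1,4,8,10} 4  {1,4,9,10} 4  {4,6,9,10} 6  {4,7,8,10} 6  {4,8,9,10} 12  {5,6,8,9} 4  {5,6,9,10} 4  {6,7,8,9} 6  {6,8,9,10} 12  {7,8,9,10} 12
  5 to go: {1,4,6,9,10} 10  {1,4,7,8,10} 10  {1,4,8,9,10} 20  {4,5,6,9,10} 10  {4,6,8,9,10} 30  {4,7,8,9,10} 30  {5,6,7,8,9} 10  {5,6,8,9,10} 20  {6,7,8,9,10} 30
  6 to go: {1,4,5,6,9,10} 20  {1,4,6,8,9,10} 60  {1,4,7,8,9,10} 60  {3,5,6,7,8,9} 10  {4,5,6,8,9,10} 60  {4,6,7,8,9,10} 90  {5,6,7,8,9,10} 60
  7 to go: {1,4,5,6,8,9,10} 140  {1,4,6,7,8,9,10} 210  {2,3,5,6,7,8,9} 10  {3,5,6,7,8,9,10} 70  {4,5,6,7,8,9,10} 210
  8 to go: {0,2,3,5,6,7,8,9} 10  {1,4,5,6,7,8,9,10} 560  {2,3,5,6,7,8,9,10} 80  {3,4,5,6,7,8,9,10} 280
  9 to go: {0,2,3,5,6,7,8,9,10} 90  {1,3,4,5,6,7,8,9,10} 840  {2,3,4,5,6,7,8,9,10} 360
  if 0:l drops first: 1200 orders
  if 1:i drops first: 450 orders
heap linearizations: 1650

1650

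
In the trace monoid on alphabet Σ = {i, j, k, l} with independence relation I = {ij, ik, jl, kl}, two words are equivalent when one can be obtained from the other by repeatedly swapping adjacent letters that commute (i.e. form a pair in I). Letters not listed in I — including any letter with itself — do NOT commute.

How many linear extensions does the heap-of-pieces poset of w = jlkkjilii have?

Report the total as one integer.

0(j) covers ∅
1(l) covers ∅
2(k) covers 0:j
3(k) covers 2:k
4(j) covers 3:k
5(i) covers 1:l
6(l) covers 5:i
7(i) covers 6:l
8(i) covers 7:i
floor of heap: 0:j, 1:l
completions by unplaced set U, small U first (add the entries for U minus each lowest piece of U):
  |U|=1: {4}:1  {8}:1
  |U|=2: {3,4}:1  {4,8}:2  {7,8}:1
  |U|=3: {2,3,4}:1  {3,4,8}:3  {4,7,8}:3  {6,7,8}:1
  |U|=4: {0,2,3,4}:1  {2,3,4,8}:4  {3,4,7,8}:6  {4,6,7,8}:4  {5,6,7,8}:1
  |U|=5: {0,2,3,4,8}:5  {1,5,6,7,8}:1  {2,3,4,7,8}:10  {3,4,6,7,8}:10  {4,5,6,7,8}:5
  |U|=6: {0,2,3,4,7,8}:15  {1,4,5,6,7,8}:6  {2,3,4,6,7,8}:20  {3,4,5,6,7,8}:15
  |U|=7: {0,2,3,4,6,7,8}:35  {1,3,4,5,6,7,8}:21  {2,3,4,5,6,7,8}:35
  start at 0(j): 56
  start at 1(l): 70
sum over floor = 126

126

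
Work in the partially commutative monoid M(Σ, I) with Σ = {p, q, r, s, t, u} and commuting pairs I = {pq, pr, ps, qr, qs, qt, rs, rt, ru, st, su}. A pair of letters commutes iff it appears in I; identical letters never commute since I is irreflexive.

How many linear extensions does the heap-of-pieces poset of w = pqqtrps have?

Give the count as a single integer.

420

drop 0:p onto floor
drop 1:q onto floor
drop 2:q onto {1:q}
drop 3:t onto {0:p}
drop 4:r onto floor
drop 5:p onto {3:t}
drop 6:s onto floor
ground layer = {0:p, 1:q, 4:r, 6:s}
drop-orders for the pieces not yet dropped (sum over which currently-grounded one goes next):
  1 to go: {2} 1  {4} 1  {5} 1  {6} 1
  2 to go: {1,2} 1  {2,4} 2  {2,5} 2  {2,6} 2  {3,5} 1  {4,5} 2  {4,6} 2  {5,6} 2
  3 to go: {0,3,5} 1  {1,2,4} 3  {1,2,5} 3  {1,2,6} 3  {2,3,5} 3  {2,4,5} 6  {2,4,6} 6  {2,5,6} 6  {3,4,5} 3  {3,5,6} 3  {4,5,6} 6
  4 to go: {0,2,3,5} 4  {0,3,4,5} 4  {0,3,5,6} 4  {1,2,3,5} 6  {1,2,4,5} 12  {1,2,4,6} 12  {1,2,5,6} 12  {2,3,4,5} 12  {2,3,5,6} 12  {2,4,5,6} 24  {3,4,5,6} 12
  5 to go: {0,1,2,3,5} 10  {0,2,3,4,5} 20  {0,2,3,5,6} 20  {0,3,4,5,6} 20  {1,2,3,4,5} 30  {1,2,3,5,6} 30  {1,2,4,5,6} 60  {2,3,4,5,6} 60
  if 0:p drops first: 180 orders
  if 1:q drops first: 120 orders
  if 4:r drops first: 60 orders
  if 6:s drops first: 60 orders
heap linearizations: 420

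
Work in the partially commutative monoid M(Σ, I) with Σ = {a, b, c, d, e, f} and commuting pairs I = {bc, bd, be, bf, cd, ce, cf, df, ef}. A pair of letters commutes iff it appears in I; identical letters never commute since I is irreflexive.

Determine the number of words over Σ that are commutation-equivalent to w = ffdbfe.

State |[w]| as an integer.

60

piece 0:f — minimal
piece 1:f rests on {0:f}
piece 2:d — minimal
piece 3:b — minimal
piece 4:f rests on {1:f}
piece 5:e rests on {2:d}
minimal pieces: {0:f, 2:d, 3:b}
ways to finish when only these pieces remain (= sum over removing one remaining piece with nothing left below it):
  1 left: {3}→1  {4}→1  {5}→1
  2 left: {1,4}→1  {2,5}→1  {3,4}→2  {3,5}→2  {4,5}→2
  3 left: {0,1,4}→1  {1,3,4}→3  {1,4,5}→3  {2,3,5}→3  {2,4,5}→3  {3,4,5}→6
  4 left: {0,1,3,4}→4  {0,1,4,5}→4  {1,2,4,5}→6  {1,3,4,5}→12  {2,3,4,5}→12
  placing 0:f first → 30 extensions
  placing 2:d first → 20 extensions
  placing 3:b first → 10 extensions
total linear extensions = 60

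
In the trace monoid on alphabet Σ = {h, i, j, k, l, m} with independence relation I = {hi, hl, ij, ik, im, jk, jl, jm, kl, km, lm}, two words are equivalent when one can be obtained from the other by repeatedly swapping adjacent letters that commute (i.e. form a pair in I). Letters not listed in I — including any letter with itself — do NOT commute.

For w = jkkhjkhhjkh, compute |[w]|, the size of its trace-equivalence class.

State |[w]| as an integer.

12

piece 0:j — minimal
piece 1:k — minimal
piece 2:k rests on {1:k}
piece 3:h rests on {0:j, 2:k}
piece 4:j rests on {3:h}
piece 5:k rests on {3:h}
piece 6:h rests on {4:j, 5:k}
piece 7:h rests on {6:h}
piece 8:j rests on {7:h}
piece 9:k rests on {7:h}
piece 10:h rests on {8:j, 9:k}
minimal pieces: {0:j, 1:k}
ways to finish when only these pieces remain (= sum over removing one remaining piece with nothing left below it):
  1 left: {10}→1
  2 left: {8,10}→1  {9,10}→1
  3 left: {8,9,10}→2
  4 left: {7,8,9,10}→2
  5 left: {6,7,8,9,10}→2
  6 left: {4,6,7,8,9,10}→2  {5,6,7,8,9,10}→2
  7 left: {4,5,6,7,8,9,10}→4
  8 left: {3,4,5,6,7,8,9,10}→4
  9 left: {0,3,4,5,6,7,8,9,10}→4  {2,3,4,5,6,7,8,9,10}→4
  placing 0:j first → 4 extensions
  placing 1:k first → 8 extensions
total linear extensions = 12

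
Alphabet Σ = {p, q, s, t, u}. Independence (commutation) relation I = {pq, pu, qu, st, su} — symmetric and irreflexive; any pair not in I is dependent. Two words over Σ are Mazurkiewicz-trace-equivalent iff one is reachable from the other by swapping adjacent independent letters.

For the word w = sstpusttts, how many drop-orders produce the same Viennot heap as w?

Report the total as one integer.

piece 0:s — minimal
piece 1:s rests on {0:s}
piece 2:t — minimal
piece 3:p rests on {1:s, 2:t}
piece 4:u rests on {2:t}
piece 5:s rests on {3:p}
piece 6:t rests on {3:p, 4:u}
piece 7:t rests on {6:t}
piece 8:t rests on {7:t}
piece 9:s rests on {5:s}
minimal pieces: {0:s, 2:t}
ways to finish when only these pieces remain (= sum over removing one remaining piece with nothing left below it):
  1 left: {8}→1  {9}→1
  2 left: {5,9}→1  {7,8}→1  {8,9}→2
  3 left: {5,8,9}→3  {6,7,8}→1  {7,8,9}→3
  4 left: {4,6,7,8}→1  {5,7,8,9}→6  {6,7,8,9}→4
  5 left: {4,6,7,8,9}→5  {5,6,7,8,9}→10
  6 left: {3,5,6,7,8,9}→10  {4,5,6,7,8,9}→15
  7 left: {1,3,5,6,7,8,9}→10  {3,4,5,6,7,8,9}→25
  8 left: {0,1,3,5,6,7,8,9}→10  {1,3,4,5,6,7,8,9}→35  {2,3,4,5,6,7,8,9}→25
  placing 0:s first → 60 extensions
  placing 2:t first → 45 extensions
total linear extensions = 105

105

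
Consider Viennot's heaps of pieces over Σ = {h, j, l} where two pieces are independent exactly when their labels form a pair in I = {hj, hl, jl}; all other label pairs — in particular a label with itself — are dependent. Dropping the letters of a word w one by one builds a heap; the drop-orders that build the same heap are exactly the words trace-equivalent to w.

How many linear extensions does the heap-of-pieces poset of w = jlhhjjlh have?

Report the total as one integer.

560

drop 0:j onto floor
drop 1:l onto floor
drop 2:h onto floor
drop 3:h onto {2:h}
drop 4:j onto {0:j}
drop 5:j onto {4:j}
drop 6:l onto {1:l}
drop 7:h onto {3:h}
ground layer = {0:j, 1:l, 2:h}
drop-orders for the pieces not yet dropped (sum over which currently-grounded one goes next):
  1 to go: {5} 1  {6} 1  {7} 1
  2 to go: {1,6} 1  {3,7} 1  {4,5} 1  {5,6} 2  {5,7} 2  {6,7} 2
  3 to go: {0,4,5} 1  {1,5,6} 3  {1,6,7} 3  {2,3,7} 1  {3,5,7} 3  {3,6,7} 3  {4,5,6} 3  {4,5,7} 3  {5,6,7} 6
  4 to go: {0,4,5,6} 4  {0,4,5,7} 4  {1,3,6,7} 6  {1,4,5,6} 6  {1,5,6,7} 12  {2,3,5,7} 4  {2,3,6,7} 4  {3,4,5,7} 6  {3,5,6,7} 12  {4,5,6,7} 12
  5 to go: {0,1,4,5,6} 10  {0,3,4,5,7} 10  {0,4,5,6,7} 20  {1,2,3,6,7} 10  {1,3,5,6,7} 30  {1,4,5,6,7} 30  {2,3,4,5,7} 10  {2,3,5,6,7} 20  {3,4,5,6,7} 30
  6 to go: {0,1,4,5,6,7} 60  {0,2,3,4,5,7} 20  {0,3,4,5,6,7} 60  {1,2,3,5,6,7} 60  {1,3,4,5,6,7} 90  {2,3,4,5,6,7} 60
  if 0:j drops first: 210 orders
  if 1:l drops first: 140 orders
  if 2:h drops first: 210 orders
heap linearizations: 560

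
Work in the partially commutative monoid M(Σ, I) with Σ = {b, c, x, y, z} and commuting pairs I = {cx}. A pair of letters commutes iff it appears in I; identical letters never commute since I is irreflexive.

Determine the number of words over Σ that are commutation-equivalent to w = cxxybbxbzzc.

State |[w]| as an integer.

#0=c has no predecessor
#1=x has no predecessor
#2=x depends on [1:x]
#3=y depends on [0:c, 2:x]
#4=b depends on [3:y]
#5=b depends on [4:b]
#6=x depends on [5:b]
#7=b depends on [6:x]
#8=z depends on [7:b]
#9=z depends on [8:z]
#10=c depends on [9:z]
sources: [0:c, 1:x]
N(rest) = Σ N(rest − s) over sources s of rest; N(one piece) = 1:
  size 1 → [10]=1
  size 2 → [9,10]=1
  size 3 → [8,9,10]=1
  size 4 → [7,8,9,10]=1
  size 5 → [6,7,8,9,10]=1
  size 6 → [5,6,7,8,9,10]=1
  size 7 → [4,5,6,7,8,9,10]=1
  size 8 → [3,4,5,6,7,8,9,10]=1
  size 9 → [0,3,4,5,6,7,8,9,10]=1  [2,3,4,5,6,7,8,9,10]=1
  first=0(c) contributes 1
  first=1(x) contributes 2
|[w]| = 3

3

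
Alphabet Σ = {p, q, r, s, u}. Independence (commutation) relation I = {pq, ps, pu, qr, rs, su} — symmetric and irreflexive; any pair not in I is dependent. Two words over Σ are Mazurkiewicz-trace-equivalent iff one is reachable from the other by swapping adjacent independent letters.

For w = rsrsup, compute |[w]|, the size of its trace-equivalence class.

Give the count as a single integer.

30

#0=r has no predecessor
#1=s has no predecessor
#2=r depends on [0:r]
#3=s depends on [1:s]
#4=u depends on [2:r]
#5=p depends on [2:r]
sources: [0:r, 1:s]
N(rest) = Σ N(rest − s) over sources s of rest; N(one piece) = 1:
  size 1 → [3]=1  [4]=1  [5]=1
  size 2 → [1,3]=1  [3,4]=2  [3,5]=2  [4,5]=2
  size 3 → [1,3,4]=3  [1,3,5]=3  [2,4,5]=2  [3,4,5]=6
  size 4 → [0,2,4,5]=2  [1,3,4,5]=12  [2,3,4,5]=8
  first=0(r) contributes 20
  first=1(s) contributes 10
|[w]| = 30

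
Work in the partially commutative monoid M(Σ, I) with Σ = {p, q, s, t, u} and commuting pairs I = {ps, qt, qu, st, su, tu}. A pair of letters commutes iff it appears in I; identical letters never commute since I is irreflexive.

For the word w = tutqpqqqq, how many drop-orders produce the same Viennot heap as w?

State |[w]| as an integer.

piece 0:t — minimal
piece 1:u — minimal
piece 2:t rests on {0:t}
piece 3:q — minimal
piece 4:p rests on {1:u, 2:t, 3:q}
piece 5:q rests on {4:p}
piece 6:q rests on {5:q}
piece 7:q rests on {6:q}
piece 8:q rests on {7:q}
minimal pieces: {0:t, 1:u, 3:q}
ways to finish when only these pieces remain (= sum over removing one remaining piece with nothing left below it):
  1 left: {8}→1
  2 left: {7,8}→1
  3 left: {6,7,8}→1
  4 left: {5,6,7,8}→1
  5 left: {4,5,6,7,8}→1
  6 left: {1,4,5,6,7,8}→1  {2,4,5,6,7,8}→1  {3,4,5,6,7,8}→1
  7 left: {0,2,4,5,6,7,8}→1  {1,2,4,5,6,7,8}→2  {1,3,4,5,6,7,8}→2  {2,3,4,5,6,7,8}→2
  placing 0:t first → 6 extensions
  placing 1:u first → 3 extensions
  placing 3:q first → 3 extensions
total linear extensions = 12

12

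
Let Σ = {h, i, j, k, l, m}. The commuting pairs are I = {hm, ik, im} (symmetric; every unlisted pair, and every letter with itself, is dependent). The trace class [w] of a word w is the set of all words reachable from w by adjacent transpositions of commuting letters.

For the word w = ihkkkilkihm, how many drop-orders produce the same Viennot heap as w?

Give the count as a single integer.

#0=i has no predecessor
#1=h depends on [0:i]
#2=k depends on [1:h]
#3=k depends on [2:k]
#4=k depends on [3:k]
#5=i depends on [1:h]
#6=l depends on [4:k, 5:i]
#7=k depends on [6:l]
#8=i depends on [6:l]
#9=h depends on [7:k, 8:i]
#10=m depends on [7:k]
sources: [0:i]
N(rest) = Σ N(rest − s) over sources s of rest; N(one piece) = 1:
  size 1 → [9]=1  [10]=1
  size 2 → [8,9]=1  [9,10]=2
  size 3 → [7,9,10]=2  [8,9,10]=3
  size 4 → [7,8,9,10]=5
  size 5 → [6,7,8,9,10]=5
  size 6 → [4,6,7,8,9,10]=5  [5,6,7,8,9,10]=5
  size 7 → [3,4,6,7,8,9,10]=5  [4,5,6,7,8,9,10]=10
  size 8 → [2,3,4,6,7,8,9,10]=5  [3,4,5,6,7,8,9,10]=15
  size 9 → [2,3,4,5,6,7,8,9,10]=20
  first=0(i) contributes 20

20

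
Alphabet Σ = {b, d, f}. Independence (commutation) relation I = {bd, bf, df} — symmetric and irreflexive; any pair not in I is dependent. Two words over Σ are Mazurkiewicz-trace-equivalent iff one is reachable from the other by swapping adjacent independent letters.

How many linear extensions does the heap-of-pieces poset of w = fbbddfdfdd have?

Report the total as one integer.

#0=f has no predecessor
#1=b has no predecessor
#2=b depends on [1:b]
#3=d has no predecessor
#4=d depends on [3:d]
#5=f depends on [0:f]
#6=d depends on [4:d]
#7=f depends on [5:f]
#8=d depends on [6:d]
#9=d depends on [8:d]
sources: [0:f, 1:b, 3:d]
N(rest) = Σ N(rest − s) over sources s of rest; N(one piece) = 1:
  size 1 → [2]=1  [7]=1  [9]=1
  size 2 → [1,2]=1  [2,7]=2  [2,9]=2  [5,7]=1  [7,9]=2  [8,9]=1
  size 3 → [0,5,7]=1  [1,2,7]=3  [1,2,9]=3  [2,5,7]=3  [2,7,9]=6  [2,8,9]=3  [5,7,9]=3  [6,8,9]=1  [7,8,9]=3
  size 4 → [0,2,5,7]=4  [0,5,7,9]=4  [1,2,5,7]=6  [1,2,7,9]=12  [1,2,8,9]=6  [2,5,7,9]=12  [2,6,8,9]=4  [2,7,8,9]=12  [4,6,8,9]=1  [5,7,8,9]=6  [6,7,8,9]=4
  size 5 → [0,1,2,5,7]=10  [0,2,5,7,9]=20  [0,5,7,8,9]=10  [1,2,5,7,9]=30  [1,2,6,8,9]=10  [1,2,7,8,9]=30  [2,4,6,8,9]=5  [2,5,7,8,9]=30  [2,6,7,8,9]=20  [3,4,6,8,9]=1  [4,6,7,8,9]=5  [5,6,7,8,9]=10
  size 6 → [0,1,2,5,7,9]=60  [0,2,5,7,8,9]=60  [0,5,6,7,8,9]=20  [1,2,4,6,8,9]=15  [1,2,5,7,8,9]=90  [1,2,6,7,8,9]=60  [2,3,4,6,8,9]=6  [2,4,6,7,8,9]=30  [2,5,6,7,8,9]=60  [3,4,6,7,8,9]=6  [4,5,6,7,8,9]=15
  size 7 → [0,1,2,5,7,8,9]=210  [0,2,5,6,7,8,9]=140  [0,4,5,6,7,8,9]=35  [1,2,3,4,6,8,9]=21  [1,2,4,6,7,8,9]=105  [1,2,5,6,7,8,9]=210  [2,3,4,6,7,8,9]=42  [2,4,5,6,7,8,9]=105  [3,4,5,6,7,8,9]=21
  size 8 → [0,1,2,5,6,7,8,9]=560  [0,2,4,5,6,7,8,9]=280  [0,3,4,5,6,7,8,9]=56  [1,2,3,4,6,7,8,9]=168  [1,2,4,5,6,7,8,9]=420  [2,3,4,5,6,7,8,9]=168
  first=0(f) contributes 756
  first=1(b) contributes 504
  first=3(d) contributes 1260
|[w]| = 2520

2520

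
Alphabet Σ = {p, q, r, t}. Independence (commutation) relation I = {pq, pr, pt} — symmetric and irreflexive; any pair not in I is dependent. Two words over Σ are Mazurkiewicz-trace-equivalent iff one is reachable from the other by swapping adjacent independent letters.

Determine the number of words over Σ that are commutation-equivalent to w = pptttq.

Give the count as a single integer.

#0=p has no predecessor
#1=p depends on [0:p]
#2=t has no predecessor
#3=t depends on [2:t]
#4=t depends on [3:t]
#5=q depends on [4:t]
sources: [0:p, 2:t]
N(rest) = Σ N(rest − s) over sources s of rest; N(one piece) = 1:
  size 1 → [1]=1  [5]=1
  size 2 → [0,1]=1  [1,5]=2  [4,5]=1
  size 3 → [0,1,5]=3  [1,4,5]=3  [3,4,5]=1
  size 4 → [0,1,4,5]=6  [1,3,4,5]=4  [2,3,4,5]=1
  first=0(p) contributes 5
  first=2(t) contributes 10
|[w]| = 15

15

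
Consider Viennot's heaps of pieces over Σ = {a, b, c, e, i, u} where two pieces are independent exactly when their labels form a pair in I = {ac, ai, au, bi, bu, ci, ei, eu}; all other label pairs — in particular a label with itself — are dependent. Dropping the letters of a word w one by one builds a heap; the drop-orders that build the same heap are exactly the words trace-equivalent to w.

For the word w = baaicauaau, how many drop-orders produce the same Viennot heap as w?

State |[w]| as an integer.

308

piece 0:b — minimal
piece 1:a rests on {0:b}
piece 2:a rests on {1:a}
piece 3:i — minimal
piece 4:c rests on {0:b}
piece 5:a rests on {2:a}
piece 6:u rests on {3:i, 4:c}
piece 7:a rests on {5:a}
piece 8:a rests on {7:a}
piece 9:u rests on {6:u}
minimal pieces: {0:b, 3:i}
ways to finish when only these pieces remain (= sum over removing one remaining piece with nothing left below it):
  1 left: {8}→1  {9}→1
  2 left: {6,9}→1  {7,8}→1  {8,9}→2
  3 left: {3,6,9}→1  {4,6,9}→1  {5,7,8}→1  {6,8,9}→3  {7,8,9}→3
  4 left: {2,5,7,8}→1  {3,4,6,9}→2  {3,6,8,9}→4  {4,6,8,9}→4  {5,7,8,9}→4  {6,7,8,9}→6
  5 left: {1,2,5,7,8}→1  {2,5,7,8,9}→5  {3,4,6,8,9}→10  {3,6,7,8,9}→10  {4,6,7,8,9}→10  {5,6,7,8,9}→10
  6 left: {1,2,5,7,8,9}→6  {2,5,6,7,8,9}→15  {3,4,6,7,8,9}→30  {3,5,6,7,8,9}→20  {4,5,6,7,8,9}→20
  7 left: {1,2,5,6,7,8,9}→21  {2,3,5,6,7,8,9}→35  {2,4,5,6,7,8,9}→35  {3,4,5,6,7,8,9}→70
  8 left: {1,2,3,5,6,7,8,9}→56  {1,2,4,5,6,7,8,9}→56  {2,3,4,5,6,7,8,9}→140
  placing 0:b first → 252 extensions
  placing 3:i first → 56 extensions
total linear extensions = 308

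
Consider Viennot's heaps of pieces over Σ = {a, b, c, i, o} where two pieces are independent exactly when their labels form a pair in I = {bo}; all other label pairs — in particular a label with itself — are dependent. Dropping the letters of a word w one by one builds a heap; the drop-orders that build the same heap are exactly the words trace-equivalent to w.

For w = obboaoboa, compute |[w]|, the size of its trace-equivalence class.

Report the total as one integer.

piece 0:o — minimal
piece 1:b — minimal
piece 2:b rests on {1:b}
piece 3:o rests on {0:o}
piece 4:a rests on {2:b, 3:o}
piece 5:o rests on {4:a}
piece 6:b rests on {4:a}
piece 7:o rests on {5:o}
piece 8:a rests on {6:b, 7:o}
minimal pieces: {0:o, 1:b}
ways to finish when only these pieces remain (= sum over removing one remaining piece with nothing left below it):
  1 left: {8}→1
  2 left: {6,8}→1  {7,8}→1
  3 left: {5,7,8}→1  {6,7,8}→2
  4 left: {5,6,7,8}→3
  5 left: {4,5,6,7,8}→3
  6 left: {2,4,5,6,7,8}→3  {3,4,5,6,7,8}→3
  7 left: {0,3,4,5,6,7,8}→3  {1,2,4,5,6,7,8}→3  {2,3,4,5,6,7,8}→6
  placing 0:o first → 9 extensions
  placing 1:b first → 9 extensions
total linear extensions = 18

18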